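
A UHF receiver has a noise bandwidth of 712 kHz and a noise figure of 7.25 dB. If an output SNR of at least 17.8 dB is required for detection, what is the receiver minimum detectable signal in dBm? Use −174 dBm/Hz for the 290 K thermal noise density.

−90.4 dBm

Sensitivity = −174 + 10 log₁₀(B) + NF + SNR_min
= −174 + 58.52 + 7.25 + 17.8
= −90.43 dBm → −90.4 dBm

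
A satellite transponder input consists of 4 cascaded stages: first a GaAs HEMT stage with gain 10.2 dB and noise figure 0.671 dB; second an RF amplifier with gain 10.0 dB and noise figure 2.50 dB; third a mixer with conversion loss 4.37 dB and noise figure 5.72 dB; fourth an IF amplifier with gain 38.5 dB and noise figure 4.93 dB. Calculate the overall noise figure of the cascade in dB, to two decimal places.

Convert to linear (a loss of L dB is a gain of −L dB): F_i = 10^(NF_i/10), G_i = 10^(G_i,dB/10)
  Stage 1: F_1 = 10^(0.671/10) = 1.167, G_1 = 10^(10.2/10) = 10.47
  Stage 2: F_2 = 10^(2.50/10) = 1.778, G_2 = 10^(10.0/10) = 10.00
  Stage 3: F_3 = 10^(5.72/10) = 3.733, G_3 = 10^(−4.37/10) = 0.3656
  Stage 4: F_4 = 10^(4.93/10) = 3.112, G_4 = 10^(38.5/10) = 7079
Friis cascade:
  F = 1.167 + (1.778 − 1)/10.47 + (3.733 − 1)/104.7 + (3.112 − 1)/38.28 = 1.323
NF = 10 log₁₀(1.323) = 1.21 dB

1.21 dB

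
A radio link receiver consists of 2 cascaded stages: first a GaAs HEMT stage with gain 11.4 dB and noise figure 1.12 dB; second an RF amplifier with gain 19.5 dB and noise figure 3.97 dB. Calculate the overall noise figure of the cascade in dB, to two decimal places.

Convert to linear (a loss of L dB is a gain of −L dB): F_i = 10^(NF_i/10), G_i = 10^(G_i,dB/10)
  Stage 1: F_1 = 10^(1.12/10) = 1.294, G_1 = 10^(11.4/10) = 13.80
  Stage 2: F_2 = 10^(3.97/10) = 2.495, G_2 = 10^(19.5/10) = 89.13
Friis cascade:
  F = 1.294 + (2.495 − 1)/13.80 = 1.402
NF = 10 log₁₀(1.402) = 1.47 dB

1.47 dB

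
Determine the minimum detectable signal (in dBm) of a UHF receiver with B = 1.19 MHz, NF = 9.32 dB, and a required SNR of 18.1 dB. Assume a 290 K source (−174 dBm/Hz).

Sensitivity = −174 + 10 log₁₀(B) + NF + SNR_min
= −174 + 60.76 + 9.32 + 18.1
= −85.82 dBm → −85.8 dBm

−85.8 dBm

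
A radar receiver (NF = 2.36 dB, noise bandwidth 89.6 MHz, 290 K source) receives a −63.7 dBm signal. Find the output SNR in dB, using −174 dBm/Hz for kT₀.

28.4 dB

Noise floor: N = −174 + 10 log₁₀(B) + NF
10 log₁₀(8.96×10⁷) = 79.52 dB
N = −174 + 79.52 + 2.36 = −92.12 dBm
SNR = P_sig − N = −63.7 − (−92.12) = 28.42 dB → 28.4 dB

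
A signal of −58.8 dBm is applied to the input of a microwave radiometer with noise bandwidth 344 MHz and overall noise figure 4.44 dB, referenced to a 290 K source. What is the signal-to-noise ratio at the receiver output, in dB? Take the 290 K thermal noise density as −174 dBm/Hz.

25.4 dB

Noise floor: N = −174 + 10 log₁₀(B) + NF
10 log₁₀(3.44×10⁸) = 85.37 dB
N = −174 + 85.37 + 4.44 = −84.19 dBm
SNR = P_sig − N = −58.8 − (−84.19) = 25.39 dB → 25.4 dB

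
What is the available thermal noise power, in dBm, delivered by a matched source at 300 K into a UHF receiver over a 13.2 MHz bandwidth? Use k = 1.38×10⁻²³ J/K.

P_n = kTB = 1.38×10⁻²³ × 300 × 1.32×10⁷ = 5.46×10⁻¹⁴ W
In dBm: 10 log₁₀(5.46×10⁻¹⁴ / 10⁻³) = −102.6 dBm

−102.6 dBm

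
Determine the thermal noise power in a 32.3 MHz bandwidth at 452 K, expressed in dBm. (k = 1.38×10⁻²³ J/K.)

−97.0 dBm

P_n = kTB = 1.38×10⁻²³ × 452 × 3.23×10⁷ = 2.01×10⁻¹³ W
In dBm: 10 log₁₀(2.01×10⁻¹³ / 10⁻³) = −97.0 dBm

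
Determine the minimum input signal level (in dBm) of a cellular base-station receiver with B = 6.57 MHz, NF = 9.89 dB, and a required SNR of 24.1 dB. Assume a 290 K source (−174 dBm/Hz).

Sensitivity = −174 + 10 log₁₀(B) + NF + SNR_min
= −174 + 68.18 + 9.89 + 24.1
= −71.83 dBm → −71.8 dBm

−71.8 dBm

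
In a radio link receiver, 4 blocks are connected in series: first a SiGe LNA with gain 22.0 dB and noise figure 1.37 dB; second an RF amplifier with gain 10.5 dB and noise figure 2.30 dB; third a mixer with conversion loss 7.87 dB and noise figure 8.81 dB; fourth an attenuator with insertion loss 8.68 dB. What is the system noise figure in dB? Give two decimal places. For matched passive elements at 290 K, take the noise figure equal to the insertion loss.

Convert to linear (a loss of L dB is a gain of −L dB): F_i = 10^(NF_i/10), G_i = 10^(G_i,dB/10)
  Stage 1: F_1 = 10^(1.37/10) = 1.371, G_1 = 10^(22.0/10) = 158.5
  Stage 2: F_2 = 10^(2.30/10) = 1.698, G_2 = 10^(10.5/10) = 11.22
  Stage 3: F_3 = 10^(8.81/10) = 7.603, G_3 = 10^(−7.87/10) = 0.1633
  Stage 4: F_4 = 10^(8.68/10) = 7.379, G_4 = 10^(−8.68/10) = 0.1355
Friis cascade:
  F = 1.371 + (1.698 − 1)/158.5 + (7.603 − 1)/1778 + (7.379 − 1)/290.4 = 1.401
NF = 10 log₁₀(1.401) = 1.46 dB

1.46 dB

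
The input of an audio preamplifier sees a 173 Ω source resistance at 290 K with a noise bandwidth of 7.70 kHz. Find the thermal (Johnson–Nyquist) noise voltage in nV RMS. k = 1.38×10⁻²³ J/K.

146 nV

V_n = √(4kTRB)
4kTRB = 4 × 1.38×10⁻²³ × 290 × 1.73×10² × 7.70×10³ = 2.13×10⁻¹⁴ V²
V_n = √(2.13×10⁻¹⁴) = 1.46×10⁻⁷ V = 146 nV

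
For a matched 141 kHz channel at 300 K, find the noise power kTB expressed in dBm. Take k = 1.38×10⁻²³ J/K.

−122.3 dBm

P_n = kTB = 1.38×10⁻²³ × 300 × 1.41×10⁵ = 5.84×10⁻¹⁶ W
In dBm: 10 log₁₀(5.84×10⁻¹⁶ / 10⁻³) = −122.3 dBm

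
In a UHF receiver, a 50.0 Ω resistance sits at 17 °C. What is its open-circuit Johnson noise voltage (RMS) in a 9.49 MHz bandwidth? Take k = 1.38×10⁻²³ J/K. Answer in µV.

T = 17 °C + 273.15 = 290.15 K
V_n = √(4kTRB)
4kTRB = 4 × 1.38×10⁻²³ × 290.15 × 5.00×10¹ × 9.49×10⁶ = 7.60×10⁻¹² V²
V_n = √(7.60×10⁻¹²) = 2.76×10⁻⁶ V = 2.76 µV

2.76 µV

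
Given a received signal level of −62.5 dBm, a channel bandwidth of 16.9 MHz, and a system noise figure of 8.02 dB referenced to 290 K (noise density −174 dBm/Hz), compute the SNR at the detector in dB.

31.2 dB

Noise floor: N = −174 + 10 log₁₀(B) + NF
10 log₁₀(1.69×10⁷) = 72.28 dB
N = −174 + 72.28 + 8.02 = −93.70 dBm
SNR = P_sig − N = −62.5 − (−93.70) = 31.20 dB → 31.2 dB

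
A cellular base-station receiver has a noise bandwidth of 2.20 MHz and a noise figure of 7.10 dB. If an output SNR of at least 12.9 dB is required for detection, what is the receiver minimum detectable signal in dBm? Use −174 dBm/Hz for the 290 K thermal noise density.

Sensitivity = −174 + 10 log₁₀(B) + NF + SNR_min
= −174 + 63.42 + 7.10 + 12.9
= −90.58 dBm → −90.6 dBm

−90.6 dBm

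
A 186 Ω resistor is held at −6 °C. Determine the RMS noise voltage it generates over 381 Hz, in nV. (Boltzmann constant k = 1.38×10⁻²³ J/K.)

T = −6 °C + 273.15 = 267.15 K
V_n = √(4kTRB)
4kTRB = 4 × 1.38×10⁻²³ × 267.15 × 1.86×10² × 3.81×10² = 1.05×10⁻¹⁵ V²
V_n = √(1.05×10⁻¹⁵) = 3.23×10⁻⁸ V = 32.3 nV

32.3 nV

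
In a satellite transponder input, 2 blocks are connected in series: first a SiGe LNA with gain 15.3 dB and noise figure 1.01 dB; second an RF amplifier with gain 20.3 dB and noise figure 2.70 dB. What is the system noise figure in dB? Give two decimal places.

Convert to linear (a loss of L dB is a gain of −L dB): F_i = 10^(NF_i/10), G_i = 10^(G_i,dB/10)
  Stage 1: F_1 = 10^(1.01/10) = 1.262, G_1 = 10^(15.3/10) = 33.88
  Stage 2: F_2 = 10^(2.70/10) = 1.862, G_2 = 10^(20.3/10) = 107.2
Friis cascade:
  F = 1.262 + (1.862 − 1)/33.88 = 1.287
NF = 10 log₁₀(1.287) = 1.10 dB

1.10 dB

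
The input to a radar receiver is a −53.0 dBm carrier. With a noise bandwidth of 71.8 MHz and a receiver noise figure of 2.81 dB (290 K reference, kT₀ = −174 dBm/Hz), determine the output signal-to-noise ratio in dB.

39.6 dB

Noise floor: N = −174 + 10 log₁₀(B) + NF
10 log₁₀(7.18×10⁷) = 78.56 dB
N = −174 + 78.56 + 2.81 = −92.63 dBm
SNR = P_sig − N = −53.0 − (−92.63) = 39.63 dB → 39.6 dB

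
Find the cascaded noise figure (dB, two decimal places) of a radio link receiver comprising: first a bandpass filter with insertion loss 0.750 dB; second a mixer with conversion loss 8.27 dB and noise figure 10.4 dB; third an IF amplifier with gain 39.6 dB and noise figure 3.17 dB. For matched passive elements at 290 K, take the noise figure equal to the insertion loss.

Convert to linear (a loss of L dB is a gain of −L dB): F_i = 10^(NF_i/10), G_i = 10^(G_i,dB/10)
  Stage 1: F_1 = 10^(0.750/10) = 1.189, G_1 = 10^(−0.750/10) = 0.8414
  Stage 2: F_2 = 10^(10.4/10) = 10.96, G_2 = 10^(−8.27/10) = 0.1489
  Stage 3: F_3 = 10^(3.17/10) = 2.075, G_3 = 10^(39.6/10) = 9120
Friis cascade:
  F = 1.189 + (10.96 − 1)/0.8414 + (2.075 − 1)/0.1253 = 21.61
NF = 10 log₁₀(21.61) = 13.35 dB

13.35 dB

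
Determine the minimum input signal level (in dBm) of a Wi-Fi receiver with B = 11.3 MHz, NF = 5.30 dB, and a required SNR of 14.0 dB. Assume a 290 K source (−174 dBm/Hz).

Sensitivity = −174 + 10 log₁₀(B) + NF + SNR_min
= −174 + 70.53 + 5.30 + 14.0
= −84.17 dBm → −84.2 dBm

−84.2 dBm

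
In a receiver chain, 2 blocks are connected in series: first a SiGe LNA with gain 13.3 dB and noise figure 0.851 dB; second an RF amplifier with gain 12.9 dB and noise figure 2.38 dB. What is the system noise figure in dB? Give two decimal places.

Convert to linear (a loss of L dB is a gain of −L dB): F_i = 10^(NF_i/10), G_i = 10^(G_i,dB/10)
  Stage 1: F_1 = 10^(0.851/10) = 1.216, G_1 = 10^(13.3/10) = 21.38
  Stage 2: F_2 = 10^(2.38/10) = 1.730, G_2 = 10^(12.9/10) = 19.50
Friis cascade:
  F = 1.216 + (1.730 − 1)/21.38 = 1.251
NF = 10 log₁₀(1.251) = 0.97 dB

0.97 dB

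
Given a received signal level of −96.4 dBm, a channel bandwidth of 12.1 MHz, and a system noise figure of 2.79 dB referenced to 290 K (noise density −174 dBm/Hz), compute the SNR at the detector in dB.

Noise floor: N = −174 + 10 log₁₀(B) + NF
10 log₁₀(1.21×10⁷) = 70.83 dB
N = −174 + 70.83 + 2.79 = −100.38 dBm
SNR = P_sig − N = −96.4 − (−100.38) = 3.98 dB → 4.0 dB

4.0 dB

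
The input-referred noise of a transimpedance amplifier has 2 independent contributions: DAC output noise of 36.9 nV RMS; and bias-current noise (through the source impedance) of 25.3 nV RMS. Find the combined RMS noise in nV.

44.7 nV

Uncorrelated sources add in power (mean-square): V_tot = √(ΣV_i²)
V_tot = √[(3.69×10⁻⁸)² + (2.53×10⁻⁸)²] = 4.47×10⁻⁸ V = 44.7 nV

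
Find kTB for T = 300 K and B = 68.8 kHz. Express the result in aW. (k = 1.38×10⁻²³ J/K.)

285 aW

P_n = kTB = 1.38×10⁻²³ × 300 × 6.88×10⁴ = 2.85×10⁻¹⁶ W = 285 aW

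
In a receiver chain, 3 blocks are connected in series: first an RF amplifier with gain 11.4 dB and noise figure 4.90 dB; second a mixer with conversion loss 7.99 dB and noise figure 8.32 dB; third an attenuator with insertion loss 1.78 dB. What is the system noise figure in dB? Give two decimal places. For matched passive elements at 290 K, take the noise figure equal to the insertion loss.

Convert to linear (a loss of L dB is a gain of −L dB): F_i = 10^(NF_i/10), G_i = 10^(G_i,dB/10)
  Stage 1: F_1 = 10^(4.90/10) = 3.090, G_1 = 10^(11.4/10) = 13.80
  Stage 2: F_2 = 10^(8.32/10) = 6.792, G_2 = 10^(−7.99/10) = 0.1589
  Stage 3: F_3 = 10^(1.78/10) = 1.507, G_3 = 10^(−1.78/10) = 0.6637
Friis cascade:
  F = 3.090 + (6.792 − 1)/13.80 + (1.507 − 1)/2.193 = 3.741
NF = 10 log₁₀(3.741) = 5.73 dB

5.73 dB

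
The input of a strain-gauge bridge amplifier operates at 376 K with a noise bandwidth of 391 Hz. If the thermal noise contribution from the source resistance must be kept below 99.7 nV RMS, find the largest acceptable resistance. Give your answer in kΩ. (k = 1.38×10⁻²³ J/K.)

Johnson–Nyquist: V_n = √(4kTRB) ⇒ R = V_n² / (4kTB)
4kTB = 4 × 1.38×10⁻²³ × 376 × 3.91×10² = 8.12×10⁻¹⁸
R = (9.97×10⁻⁸)² / 8.12×10⁻¹⁸ = 1.22×10³ Ω = 1.22 kΩ

1.22 kΩ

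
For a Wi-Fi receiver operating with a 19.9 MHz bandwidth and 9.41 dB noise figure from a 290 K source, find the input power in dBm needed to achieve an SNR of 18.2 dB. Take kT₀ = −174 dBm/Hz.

Sensitivity = −174 + 10 log₁₀(B) + NF + SNR_min
= −174 + 72.99 + 9.41 + 18.2
= −73.40 dBm → −73.4 dBm

−73.4 dBm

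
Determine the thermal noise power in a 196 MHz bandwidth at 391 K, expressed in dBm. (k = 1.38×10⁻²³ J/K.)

P_n = kTB = 1.38×10⁻²³ × 391 × 1.96×10⁸ = 1.06×10⁻¹² W
In dBm: 10 log₁₀(1.06×10⁻¹² / 10⁻³) = −89.8 dBm

−89.8 dBm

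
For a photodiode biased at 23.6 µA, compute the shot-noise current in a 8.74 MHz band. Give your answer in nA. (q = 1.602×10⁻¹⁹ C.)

I_n = √(2qI·B)
2qI·B = 2 × 1.602×10⁻¹⁹ × 2.36×10⁻⁵ × 8.74×10⁶ = 6.61×10⁻¹⁷ A²
I_n = √(6.61×10⁻¹⁷) = 8.13×10⁻⁹ A = 8.13 nA

8.13 nA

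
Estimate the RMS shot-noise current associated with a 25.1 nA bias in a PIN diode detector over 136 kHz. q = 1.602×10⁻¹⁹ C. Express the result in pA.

I_n = √(2qI·B)
2qI·B = 2 × 1.602×10⁻¹⁹ × 2.51×10⁻⁸ × 1.36×10⁵ = 1.09×10⁻²¹ A²
I_n = √(1.09×10⁻²¹) = 3.31×10⁻¹¹ A = 33.1 pA

33.1 pA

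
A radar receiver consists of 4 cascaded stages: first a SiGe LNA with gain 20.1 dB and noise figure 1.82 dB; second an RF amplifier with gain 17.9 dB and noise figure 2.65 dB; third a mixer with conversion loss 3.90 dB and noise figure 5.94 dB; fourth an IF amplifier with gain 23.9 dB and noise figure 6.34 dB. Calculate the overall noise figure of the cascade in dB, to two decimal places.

Convert to linear (a loss of L dB is a gain of −L dB): F_i = 10^(NF_i/10), G_i = 10^(G_i,dB/10)
  Stage 1: F_1 = 10^(1.82/10) = 1.521, G_1 = 10^(20.1/10) = 102.3
  Stage 2: F_2 = 10^(2.65/10) = 1.841, G_2 = 10^(17.9/10) = 61.66
  Stage 3: F_3 = 10^(5.94/10) = 3.926, G_3 = 10^(−3.90/10) = 0.4074
  Stage 4: F_4 = 10^(6.34/10) = 4.305, G_4 = 10^(23.9/10) = 245.5
Friis cascade:
  F = 1.521 + (1.841 − 1)/102.3 + (3.926 − 1)/6310 + (4.305 − 1)/2570 = 1.531
NF = 10 log₁₀(1.531) = 1.85 dB

1.85 dB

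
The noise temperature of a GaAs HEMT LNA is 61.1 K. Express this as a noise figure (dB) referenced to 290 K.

F = 1 + T_e/T₀ = 1 + 61.1/290 = 1.21069
NF = 10 log₁₀(1.21069) = 0.830 dB

0.830 dB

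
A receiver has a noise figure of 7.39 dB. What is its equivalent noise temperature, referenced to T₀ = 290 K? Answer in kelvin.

F = 10^(7.39/10) = 5.48277
T_e = (F − 1)·T₀ = (5.48277 − 1) × 290 = 1300 K

1300 K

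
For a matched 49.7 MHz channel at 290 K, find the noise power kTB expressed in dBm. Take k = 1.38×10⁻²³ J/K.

−97.0 dBm

P_n = kTB = 1.38×10⁻²³ × 290 × 4.97×10⁷ = 1.99×10⁻¹³ W
In dBm: 10 log₁₀(1.99×10⁻¹³ / 10⁻³) = −97.0 dBm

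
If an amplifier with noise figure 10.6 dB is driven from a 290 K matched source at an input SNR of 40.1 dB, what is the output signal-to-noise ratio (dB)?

By definition F = SNR_in/SNR_out, so in dB: SNR_out = SNR_in − NF
SNR_out = 40.1 − 10.6 = 29.5 dB

29.5 dB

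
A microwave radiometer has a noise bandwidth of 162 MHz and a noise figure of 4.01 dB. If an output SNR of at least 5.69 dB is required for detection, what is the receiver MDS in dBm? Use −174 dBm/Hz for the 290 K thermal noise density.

−82.2 dBm

Sensitivity = −174 + 10 log₁₀(B) + NF + SNR_min
= −174 + 82.1 + 4.01 + 5.69
= −82.20 dBm → −82.2 dBm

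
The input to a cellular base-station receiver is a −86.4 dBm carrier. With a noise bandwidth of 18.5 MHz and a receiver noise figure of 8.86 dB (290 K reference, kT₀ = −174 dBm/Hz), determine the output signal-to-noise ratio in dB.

Noise floor: N = −174 + 10 log₁₀(B) + NF
10 log₁₀(1.85×10⁷) = 72.67 dB
N = −174 + 72.67 + 8.86 = −92.47 dBm
SNR = P_sig − N = −86.4 − (−92.47) = 6.07 dB → 6.1 dB

6.1 dB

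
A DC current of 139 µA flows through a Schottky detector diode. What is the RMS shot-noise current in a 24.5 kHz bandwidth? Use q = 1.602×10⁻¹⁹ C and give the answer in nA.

1.04 nA

I_n = √(2qI·B)
2qI·B = 2 × 1.602×10⁻¹⁹ × 1.39×10⁻⁴ × 2.45×10⁴ = 1.09×10⁻¹⁸ A²
I_n = √(1.09×10⁻¹⁸) = 1.04×10⁻⁹ A = 1.04 nA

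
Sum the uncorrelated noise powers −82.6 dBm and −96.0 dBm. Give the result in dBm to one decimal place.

−82.4 dBm

Convert to linear, add, convert back:
P₁ = 5.50×10⁻¹² W, P₂ = 2.51×10⁻¹³ W
P_tot = 5.75×10⁻¹² W → 10 log₁₀(P_tot / 10⁻³) = −82.4 dBm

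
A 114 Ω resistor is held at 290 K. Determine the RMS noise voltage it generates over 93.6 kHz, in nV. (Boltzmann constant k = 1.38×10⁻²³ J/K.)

V_n = √(4kTRB)
4kTRB = 4 × 1.38×10⁻²³ × 290 × 1.14×10² × 9.36×10⁴ = 1.71×10⁻¹³ V²
V_n = √(1.71×10⁻¹³) = 4.13×10⁻⁷ V = 413 nV

413 nV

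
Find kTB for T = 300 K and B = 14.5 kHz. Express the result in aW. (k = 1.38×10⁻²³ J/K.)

P_n = kTB = 1.38×10⁻²³ × 300 × 1.45×10⁴ = 6.00×10⁻¹⁷ W = 60.0 aW

60.0 aW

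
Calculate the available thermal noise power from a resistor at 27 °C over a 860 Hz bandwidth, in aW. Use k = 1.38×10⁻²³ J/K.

3.56 aW

T = 27 °C + 273.15 = 300.15 K
P_n = kTB = 1.38×10⁻²³ × 300.15 × 8.60×10² = 3.56×10⁻¹⁸ W = 3.56 aW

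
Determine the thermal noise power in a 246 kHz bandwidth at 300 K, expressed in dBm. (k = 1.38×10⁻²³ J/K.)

−119.9 dBm

P_n = kTB = 1.38×10⁻²³ × 300 × 2.46×10⁵ = 1.02×10⁻¹⁵ W
In dBm: 10 log₁₀(1.02×10⁻¹⁵ / 10⁻³) = −119.9 dBm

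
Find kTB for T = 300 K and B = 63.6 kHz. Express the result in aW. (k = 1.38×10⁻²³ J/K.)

P_n = kTB = 1.38×10⁻²³ × 300 × 6.36×10⁴ = 2.63×10⁻¹⁶ W = 263 aW

263 aW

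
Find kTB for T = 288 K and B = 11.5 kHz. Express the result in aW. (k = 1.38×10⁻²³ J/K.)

P_n = kTB = 1.38×10⁻²³ × 288 × 1.15×10⁴ = 4.57×10⁻¹⁷ W = 45.7 aW

45.7 aW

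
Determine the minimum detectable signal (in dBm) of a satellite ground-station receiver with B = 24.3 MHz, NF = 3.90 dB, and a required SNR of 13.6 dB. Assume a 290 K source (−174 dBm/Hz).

Sensitivity = −174 + 10 log₁₀(B) + NF + SNR_min
= −174 + 73.86 + 3.90 + 13.6
= −82.64 dBm → −82.6 dBm

−82.6 dBm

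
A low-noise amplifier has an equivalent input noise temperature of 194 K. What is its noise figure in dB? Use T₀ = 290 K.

2.22 dB

F = 1 + T_e/T₀ = 1 + 194/290 = 1.66897
NF = 10 log₁₀(1.66897) = 2.22 dB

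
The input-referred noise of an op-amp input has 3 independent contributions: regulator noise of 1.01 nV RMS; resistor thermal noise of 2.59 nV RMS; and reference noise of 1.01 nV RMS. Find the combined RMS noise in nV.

2.96 nV

Uncorrelated sources add in power (mean-square): V_tot = √(ΣV_i²)
V_tot = √[(1.01×10⁻⁹)² + (2.59×10⁻⁹)² + (1.01×10⁻⁹)²] = 2.96×10⁻⁹ V = 2.96 nV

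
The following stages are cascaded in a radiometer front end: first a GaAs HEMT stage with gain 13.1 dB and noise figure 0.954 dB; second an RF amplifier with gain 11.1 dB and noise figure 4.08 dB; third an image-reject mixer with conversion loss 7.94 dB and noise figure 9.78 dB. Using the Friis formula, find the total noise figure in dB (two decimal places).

Convert to linear (a loss of L dB is a gain of −L dB): F_i = 10^(NF_i/10), G_i = 10^(G_i,dB/10)
  Stage 1: F_1 = 10^(0.954/10) = 1.246, G_1 = 10^(13.1/10) = 20.42
  Stage 2: F_2 = 10^(4.08/10) = 2.559, G_2 = 10^(11.1/10) = 12.88
  Stage 3: F_3 = 10^(9.78/10) = 9.506, G_3 = 10^(−7.94/10) = 0.1607
Friis cascade:
  F = 1.246 + (2.559 − 1)/20.42 + (9.506 − 1)/263.0 = 1.354
NF = 10 log₁₀(1.354) = 1.32 dB

1.32 dB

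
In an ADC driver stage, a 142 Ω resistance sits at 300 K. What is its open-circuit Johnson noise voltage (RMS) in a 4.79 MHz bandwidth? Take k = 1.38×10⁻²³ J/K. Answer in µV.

3.36 µV

V_n = √(4kTRB)
4kTRB = 4 × 1.38×10⁻²³ × 300 × 1.42×10² × 4.79×10⁶ = 1.13×10⁻¹¹ V²
V_n = √(1.13×10⁻¹¹) = 3.36×10⁻⁶ V = 3.36 µV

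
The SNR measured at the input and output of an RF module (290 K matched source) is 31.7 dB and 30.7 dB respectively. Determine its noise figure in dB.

1.0 dB

NF (dB) = SNR_in(dB) − SNR_out(dB) when the source is at T₀
NF = 31.7 − 30.7 = 1.0 dB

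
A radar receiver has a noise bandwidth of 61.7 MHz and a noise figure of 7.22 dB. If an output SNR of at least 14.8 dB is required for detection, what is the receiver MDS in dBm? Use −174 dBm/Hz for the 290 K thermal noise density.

Sensitivity = −174 + 10 log₁₀(B) + NF + SNR_min
= −174 + 77.9 + 7.22 + 14.8
= −74.08 dBm → −74.1 dBm

−74.1 dBm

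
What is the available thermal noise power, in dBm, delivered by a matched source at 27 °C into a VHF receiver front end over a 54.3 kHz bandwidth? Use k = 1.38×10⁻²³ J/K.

−126.5 dBm

T = 27 °C + 273.15 = 300.15 K
P_n = kTB = 1.38×10⁻²³ × 300.15 × 5.43×10⁴ = 2.25×10⁻¹⁶ W
In dBm: 10 log₁₀(2.25×10⁻¹⁶ / 10⁻³) = −126.5 dBm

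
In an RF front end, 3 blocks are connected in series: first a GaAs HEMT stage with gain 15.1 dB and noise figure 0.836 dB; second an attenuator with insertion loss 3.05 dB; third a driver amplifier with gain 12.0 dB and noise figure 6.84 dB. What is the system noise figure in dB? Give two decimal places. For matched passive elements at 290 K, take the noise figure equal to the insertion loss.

Convert to linear (a loss of L dB is a gain of −L dB): F_i = 10^(NF_i/10), G_i = 10^(G_i,dB/10)
  Stage 1: F_1 = 10^(0.836/10) = 1.212, G_1 = 10^(15.1/10) = 32.36
  Stage 2: F_2 = 10^(3.05/10) = 2.018, G_2 = 10^(−3.05/10) = 0.4955
  Stage 3: F_3 = 10^(6.84/10) = 4.831, G_3 = 10^(12.0/10) = 15.85
Friis cascade:
  F = 1.212 + (2.018 − 1)/32.36 + (4.831 − 1)/16.03 = 1.483
NF = 10 log₁₀(1.483) = 1.71 dB

1.71 dB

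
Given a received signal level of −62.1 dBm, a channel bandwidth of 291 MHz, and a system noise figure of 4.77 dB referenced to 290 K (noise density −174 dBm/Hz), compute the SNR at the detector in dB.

22.5 dB

Noise floor: N = −174 + 10 log₁₀(B) + NF
10 log₁₀(2.91×10⁸) = 84.64 dB
N = −174 + 84.64 + 4.77 = −84.59 dBm
SNR = P_sig − N = −62.1 − (−84.59) = 22.49 dB → 22.5 dB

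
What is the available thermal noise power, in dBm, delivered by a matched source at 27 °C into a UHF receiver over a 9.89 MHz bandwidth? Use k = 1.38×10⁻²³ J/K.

−103.9 dBm

T = 27 °C + 273.15 = 300.15 K
P_n = kTB = 1.38×10⁻²³ × 300.15 × 9.89×10⁶ = 4.10×10⁻¹⁴ W
In dBm: 10 log₁₀(4.10×10⁻¹⁴ / 10⁻³) = −103.9 dBm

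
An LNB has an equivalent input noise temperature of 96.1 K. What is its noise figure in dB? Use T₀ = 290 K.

1.24 dB

F = 1 + T_e/T₀ = 1 + 96.1/290 = 1.33138
NF = 10 log₁₀(1.33138) = 1.24 dB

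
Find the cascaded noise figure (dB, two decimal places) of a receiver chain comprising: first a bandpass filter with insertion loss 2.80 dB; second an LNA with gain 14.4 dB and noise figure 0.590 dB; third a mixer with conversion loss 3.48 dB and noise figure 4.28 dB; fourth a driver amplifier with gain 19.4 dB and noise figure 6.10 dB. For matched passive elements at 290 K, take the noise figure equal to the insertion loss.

Convert to linear (a loss of L dB is a gain of −L dB): F_i = 10^(NF_i/10), G_i = 10^(G_i,dB/10)
  Stage 1: F_1 = 10^(2.80/10) = 1.905, G_1 = 10^(−2.80/10) = 0.5248
  Stage 2: F_2 = 10^(0.590/10) = 1.146, G_2 = 10^(14.4/10) = 27.54
  Stage 3: F_3 = 10^(4.28/10) = 2.679, G_3 = 10^(−3.48/10) = 0.4487
  Stage 4: F_4 = 10^(6.10/10) = 4.074, G_4 = 10^(19.4/10) = 87.10
Friis cascade:
  F = 1.905 + (1.146 − 1)/0.5248 + (2.679 − 1)/14.45 + (4.074 − 1)/6.486 = 2.773
NF = 10 log₁₀(2.773) = 4.43 dB

4.43 dB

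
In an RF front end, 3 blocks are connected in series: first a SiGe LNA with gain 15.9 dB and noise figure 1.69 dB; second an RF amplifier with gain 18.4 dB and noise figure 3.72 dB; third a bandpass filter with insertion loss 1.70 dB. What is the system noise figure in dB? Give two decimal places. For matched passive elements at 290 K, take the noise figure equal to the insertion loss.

Convert to linear (a loss of L dB is a gain of −L dB): F_i = 10^(NF_i/10), G_i = 10^(G_i,dB/10)
  Stage 1: F_1 = 10^(1.69/10) = 1.476, G_1 = 10^(15.9/10) = 38.90
  Stage 2: F_2 = 10^(3.72/10) = 2.355, G_2 = 10^(18.4/10) = 69.18
  Stage 3: F_3 = 10^(1.70/10) = 1.479, G_3 = 10^(−1.70/10) = 0.6761
Friis cascade:
  F = 1.476 + (2.355 − 1)/38.90 + (1.479 − 1)/2692 = 1.511
NF = 10 log₁₀(1.511) = 1.79 dB

1.79 dB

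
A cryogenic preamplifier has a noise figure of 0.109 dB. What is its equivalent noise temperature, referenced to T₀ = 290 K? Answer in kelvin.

7.37 K

F = 10^(0.109/10) = 1.02542
T_e = (F − 1)·T₀ = (1.02542 − 1) × 290 = 7.37 K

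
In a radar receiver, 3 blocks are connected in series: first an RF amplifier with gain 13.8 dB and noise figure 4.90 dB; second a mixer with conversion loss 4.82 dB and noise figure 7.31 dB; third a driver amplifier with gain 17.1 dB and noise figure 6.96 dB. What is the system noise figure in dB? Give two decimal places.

5.77 dB

Convert to linear (a loss of L dB is a gain of −L dB): F_i = 10^(NF_i/10), G_i = 10^(G_i,dB/10)
  Stage 1: F_1 = 10^(4.90/10) = 3.090, G_1 = 10^(13.8/10) = 23.99
  Stage 2: F_2 = 10^(7.31/10) = 5.383, G_2 = 10^(−4.82/10) = 0.3296
  Stage 3: F_3 = 10^(6.96/10) = 4.966, G_3 = 10^(17.1/10) = 51.29
Friis cascade:
  F = 3.090 + (5.383 − 1)/23.99 + (4.966 − 1)/7.907 = 3.775
NF = 10 log₁₀(3.775) = 5.77 dB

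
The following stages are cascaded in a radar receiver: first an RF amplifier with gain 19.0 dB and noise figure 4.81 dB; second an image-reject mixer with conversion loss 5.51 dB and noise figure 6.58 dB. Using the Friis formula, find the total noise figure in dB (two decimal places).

Convert to linear (a loss of L dB is a gain of −L dB): F_i = 10^(NF_i/10), G_i = 10^(G_i,dB/10)
  Stage 1: F_1 = 10^(4.81/10) = 3.027, G_1 = 10^(19.0/10) = 79.43
  Stage 2: F_2 = 10^(6.58/10) = 4.550, G_2 = 10^(−5.51/10) = 0.2812
Friis cascade:
  F = 3.027 + (4.550 − 1)/79.43 = 3.072
NF = 10 log₁₀(3.072) = 4.87 dB

4.87 dB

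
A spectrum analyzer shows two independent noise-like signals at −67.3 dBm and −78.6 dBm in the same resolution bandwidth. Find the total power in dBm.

−67.0 dBm

Convert to linear, add, convert back:
P₁ = 1.86×10⁻¹⁰ W, P₂ = 1.38×10⁻¹¹ W
P_tot = 2.00×10⁻¹⁰ W → 10 log₁₀(P_tot / 10⁻³) = −67.0 dBm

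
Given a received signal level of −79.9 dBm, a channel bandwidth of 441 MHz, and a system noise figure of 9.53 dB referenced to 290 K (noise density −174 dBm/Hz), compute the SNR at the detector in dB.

−1.9 dB

Noise floor: N = −174 + 10 log₁₀(B) + NF
10 log₁₀(4.41×10⁸) = 86.44 dB
N = −174 + 86.44 + 9.53 = −78.03 dBm
SNR = P_sig − N = −79.9 − (−78.03) = −1.87 dB → −1.9 dB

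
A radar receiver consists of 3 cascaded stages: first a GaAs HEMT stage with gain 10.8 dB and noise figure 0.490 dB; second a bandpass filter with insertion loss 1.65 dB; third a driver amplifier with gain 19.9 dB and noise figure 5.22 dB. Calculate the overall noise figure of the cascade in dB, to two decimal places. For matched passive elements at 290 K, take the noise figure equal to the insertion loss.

Convert to linear (a loss of L dB is a gain of −L dB): F_i = 10^(NF_i/10), G_i = 10^(G_i,dB/10)
  Stage 1: F_1 = 10^(0.490/10) = 1.119, G_1 = 10^(10.8/10) = 12.02
  Stage 2: F_2 = 10^(1.65/10) = 1.462, G_2 = 10^(−1.65/10) = 0.6839
  Stage 3: F_3 = 10^(5.22/10) = 3.327, G_3 = 10^(19.9/10) = 97.72
Friis cascade:
  F = 1.119 + (1.462 − 1)/12.02 + (3.327 − 1)/8.222 = 1.441
NF = 10 log₁₀(1.441) = 1.59 dB

1.59 dB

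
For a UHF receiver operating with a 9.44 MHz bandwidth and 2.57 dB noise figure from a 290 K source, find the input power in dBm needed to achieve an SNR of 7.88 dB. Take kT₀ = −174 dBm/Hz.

Sensitivity = −174 + 10 log₁₀(B) + NF + SNR_min
= −174 + 69.75 + 2.57 + 7.88
= −93.80 dBm → −93.8 dBm

−93.8 dBm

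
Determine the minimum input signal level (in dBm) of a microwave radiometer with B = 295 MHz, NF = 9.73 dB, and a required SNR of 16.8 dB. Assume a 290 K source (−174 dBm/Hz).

−62.8 dBm

Sensitivity = −174 + 10 log₁₀(B) + NF + SNR_min
= −174 + 84.7 + 9.73 + 16.8
= −62.77 dBm → −62.8 dBm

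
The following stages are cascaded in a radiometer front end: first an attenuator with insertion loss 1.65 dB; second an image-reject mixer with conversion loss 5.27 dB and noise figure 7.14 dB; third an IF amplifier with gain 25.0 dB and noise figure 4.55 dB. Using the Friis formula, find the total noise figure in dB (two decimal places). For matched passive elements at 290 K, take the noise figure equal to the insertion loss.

Convert to linear (a loss of L dB is a gain of −L dB): F_i = 10^(NF_i/10), G_i = 10^(G_i,dB/10)
  Stage 1: F_1 = 10^(1.65/10) = 1.462, G_1 = 10^(−1.65/10) = 0.6839
  Stage 2: F_2 = 10^(7.14/10) = 5.176, G_2 = 10^(−5.27/10) = 0.2972
  Stage 3: F_3 = 10^(4.55/10) = 2.851, G_3 = 10^(25.0/10) = 316.2
Friis cascade:
  F = 1.462 + (5.176 − 1)/0.6839 + (2.851 − 1)/0.2032 = 16.68
NF = 10 log₁₀(16.68) = 12.22 dB

12.22 dB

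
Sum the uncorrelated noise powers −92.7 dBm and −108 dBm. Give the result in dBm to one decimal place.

−92.6 dBm

Convert to linear, add, convert back:
P₁ = 5.37×10⁻¹³ W, P₂ = 1.58×10⁻¹⁴ W
P_tot = 5.53×10⁻¹³ W → 10 log₁₀(P_tot / 10⁻³) = −92.6 dBm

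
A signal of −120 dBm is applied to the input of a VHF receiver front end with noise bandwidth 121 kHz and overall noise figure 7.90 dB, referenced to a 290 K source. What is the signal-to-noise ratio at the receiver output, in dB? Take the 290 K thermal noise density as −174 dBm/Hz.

−4.7 dB

Noise floor: N = −174 + 10 log₁₀(B) + NF
10 log₁₀(1.21×10⁵) = 50.83 dB
N = −174 + 50.83 + 7.90 = −115.27 dBm
SNR = P_sig − N = −120 − (−115.27) = −4.73 dB → −4.7 dB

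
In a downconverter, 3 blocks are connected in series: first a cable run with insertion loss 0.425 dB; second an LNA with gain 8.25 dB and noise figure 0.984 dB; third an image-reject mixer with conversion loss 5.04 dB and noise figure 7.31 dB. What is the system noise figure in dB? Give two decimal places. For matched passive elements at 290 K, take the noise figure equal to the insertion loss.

Convert to linear (a loss of L dB is a gain of −L dB): F_i = 10^(NF_i/10), G_i = 10^(G_i,dB/10)
  Stage 1: F_1 = 10^(0.425/10) = 1.103, G_1 = 10^(−0.425/10) = 0.9068
  Stage 2: F_2 = 10^(0.984/10) = 1.254, G_2 = 10^(8.25/10) = 6.683
  Stage 3: F_3 = 10^(7.31/10) = 5.383, G_3 = 10^(−5.04/10) = 0.3133
Friis cascade:
  F = 1.103 + (1.254 − 1)/0.9068 + (5.383 − 1)/6.060 = 2.106
NF = 10 log₁₀(2.106) = 3.24 dB

3.24 dB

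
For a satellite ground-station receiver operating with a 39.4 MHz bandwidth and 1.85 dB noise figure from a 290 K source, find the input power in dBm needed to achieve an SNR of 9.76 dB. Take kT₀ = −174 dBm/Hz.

−86.4 dBm

Sensitivity = −174 + 10 log₁₀(B) + NF + SNR_min
= −174 + 75.95 + 1.85 + 9.76
= −86.44 dBm → −86.4 dBm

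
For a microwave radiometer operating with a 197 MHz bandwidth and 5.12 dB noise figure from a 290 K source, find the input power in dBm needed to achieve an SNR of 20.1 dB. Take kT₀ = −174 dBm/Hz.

−65.8 dBm

Sensitivity = −174 + 10 log₁₀(B) + NF + SNR_min
= −174 + 82.94 + 5.12 + 20.1
= −65.84 dBm → −65.8 dBm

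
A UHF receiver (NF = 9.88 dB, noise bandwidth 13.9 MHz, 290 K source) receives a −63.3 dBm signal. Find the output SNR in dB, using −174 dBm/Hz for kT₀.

Noise floor: N = −174 + 10 log₁₀(B) + NF
10 log₁₀(1.39×10⁷) = 71.43 dB
N = −174 + 71.43 + 9.88 = −92.69 dBm
SNR = P_sig − N = −63.3 − (−92.69) = 29.39 dB → 29.4 dB

29.4 dB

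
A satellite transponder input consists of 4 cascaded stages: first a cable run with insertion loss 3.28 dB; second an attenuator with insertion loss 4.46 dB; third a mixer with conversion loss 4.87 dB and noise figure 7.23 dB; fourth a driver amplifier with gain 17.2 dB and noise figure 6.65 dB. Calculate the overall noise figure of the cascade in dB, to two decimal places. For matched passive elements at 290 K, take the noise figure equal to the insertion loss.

Convert to linear (a loss of L dB is a gain of −L dB): F_i = 10^(NF_i/10), G_i = 10^(G_i,dB/10)
  Stage 1: F_1 = 10^(3.28/10) = 2.128, G_1 = 10^(−3.28/10) = 0.4699
  Stage 2: F_2 = 10^(4.46/10) = 2.793, G_2 = 10^(−4.46/10) = 0.3581
  Stage 3: F_3 = 10^(7.23/10) = 5.284, G_3 = 10^(−4.87/10) = 0.3258
  Stage 4: F_4 = 10^(6.65/10) = 4.624, G_4 = 10^(17.2/10) = 52.48
Friis cascade:
  F = 2.128 + (2.793 − 1)/0.4699 + (5.284 − 1)/0.1683 + (4.624 − 1)/0.05483 = 97.50
NF = 10 log₁₀(97.50) = 19.89 dB

19.89 dB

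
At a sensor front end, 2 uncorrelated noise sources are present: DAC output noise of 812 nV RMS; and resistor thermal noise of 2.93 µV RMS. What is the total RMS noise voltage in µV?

3.04 µV

Uncorrelated sources add in power (mean-square): V_tot = √(ΣV_i²)
V_tot = √[(8.12×10⁻⁷)² + (2.93×10⁻⁶)²] = 3.04×10⁻⁶ V = 3.04 µV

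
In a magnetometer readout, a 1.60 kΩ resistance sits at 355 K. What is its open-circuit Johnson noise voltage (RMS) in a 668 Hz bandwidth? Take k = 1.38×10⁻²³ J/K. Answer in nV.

V_n = √(4kTRB)
4kTRB = 4 × 1.38×10⁻²³ × 355 × 1.60×10³ × 6.68×10² = 2.09×10⁻¹⁴ V²
V_n = √(2.09×10⁻¹⁴) = 1.45×10⁻⁷ V = 145 nV

145 nV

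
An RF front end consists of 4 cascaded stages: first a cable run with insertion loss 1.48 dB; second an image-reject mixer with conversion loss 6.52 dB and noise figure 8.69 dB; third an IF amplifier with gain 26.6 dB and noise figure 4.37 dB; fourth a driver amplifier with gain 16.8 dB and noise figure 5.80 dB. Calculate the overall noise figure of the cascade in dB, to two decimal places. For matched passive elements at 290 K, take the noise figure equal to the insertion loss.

13.30 dB

Convert to linear (a loss of L dB is a gain of −L dB): F_i = 10^(NF_i/10), G_i = 10^(G_i,dB/10)
  Stage 1: F_1 = 10^(1.48/10) = 1.406, G_1 = 10^(−1.48/10) = 0.7112
  Stage 2: F_2 = 10^(8.69/10) = 7.396, G_2 = 10^(−6.52/10) = 0.2228
  Stage 3: F_3 = 10^(4.37/10) = 2.735, G_3 = 10^(26.6/10) = 457.1
  Stage 4: F_4 = 10^(5.80/10) = 3.802, G_4 = 10^(16.8/10) = 47.86
Friis cascade:
  F = 1.406 + (7.396 − 1)/0.7112 + (2.735 − 1)/0.1585 + (3.802 − 1)/72.44 = 21.39
NF = 10 log₁₀(21.39) = 13.30 dB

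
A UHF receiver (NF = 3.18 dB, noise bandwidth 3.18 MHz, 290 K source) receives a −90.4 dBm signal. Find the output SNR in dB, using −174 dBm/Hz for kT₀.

15.4 dB

Noise floor: N = −174 + 10 log₁₀(B) + NF
10 log₁₀(3.18×10⁶) = 65.02 dB
N = −174 + 65.02 + 3.18 = −105.80 dBm
SNR = P_sig − N = −90.4 − (−105.80) = 15.40 dB → 15.4 dB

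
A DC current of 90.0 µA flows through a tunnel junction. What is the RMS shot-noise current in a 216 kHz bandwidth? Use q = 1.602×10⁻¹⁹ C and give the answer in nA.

I_n = √(2qI·B)
2qI·B = 2 × 1.602×10⁻¹⁹ × 9.00×10⁻⁵ × 2.16×10⁵ = 6.23×10⁻¹⁸ A²
I_n = √(6.23×10⁻¹⁸) = 2.50×10⁻⁹ A = 2.50 nA

2.50 nA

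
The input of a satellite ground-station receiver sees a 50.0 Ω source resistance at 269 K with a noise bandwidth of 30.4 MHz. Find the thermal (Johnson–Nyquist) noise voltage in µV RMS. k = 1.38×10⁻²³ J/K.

4.75 µV

V_n = √(4kTRB)
4kTRB = 4 × 1.38×10⁻²³ × 269 × 5.00×10¹ × 3.04×10⁷ = 2.26×10⁻¹¹ V²
V_n = √(2.26×10⁻¹¹) = 4.75×10⁻⁶ V = 4.75 µV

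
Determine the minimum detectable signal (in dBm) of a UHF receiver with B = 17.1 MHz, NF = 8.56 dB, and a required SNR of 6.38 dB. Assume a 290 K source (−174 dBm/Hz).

−86.7 dBm

Sensitivity = −174 + 10 log₁₀(B) + NF + SNR_min
= −174 + 72.33 + 8.56 + 6.38
= −86.73 dBm → −86.7 dBm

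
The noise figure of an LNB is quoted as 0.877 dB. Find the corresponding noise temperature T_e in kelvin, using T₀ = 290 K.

64.9 K

F = 10^(0.877/10) = 1.22377
T_e = (F − 1)·T₀ = (1.22377 − 1) × 290 = 64.9 K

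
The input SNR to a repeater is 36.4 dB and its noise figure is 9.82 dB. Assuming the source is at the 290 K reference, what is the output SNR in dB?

26.58 dB

By definition F = SNR_in/SNR_out, so in dB: SNR_out = SNR_in − NF
SNR_out = 36.4 − 9.82 = 26.58 dB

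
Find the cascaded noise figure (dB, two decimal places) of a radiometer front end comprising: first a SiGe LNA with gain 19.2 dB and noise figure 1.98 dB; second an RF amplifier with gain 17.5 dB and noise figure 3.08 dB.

Convert to linear (a loss of L dB is a gain of −L dB): F_i = 10^(NF_i/10), G_i = 10^(G_i,dB/10)
  Stage 1: F_1 = 10^(1.98/10) = 1.578, G_1 = 10^(19.2/10) = 83.18
  Stage 2: F_2 = 10^(3.08/10) = 2.032, G_2 = 10^(17.5/10) = 56.23
Friis cascade:
  F = 1.578 + (2.032 − 1)/83.18 = 1.590
NF = 10 log₁₀(1.590) = 2.01 dB

2.01 dB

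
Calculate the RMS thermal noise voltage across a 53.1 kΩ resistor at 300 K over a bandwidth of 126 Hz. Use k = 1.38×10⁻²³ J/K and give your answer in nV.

V_n = √(4kTRB)
4kTRB = 4 × 1.38×10⁻²³ × 300 × 5.31×10⁴ × 1.26×10² = 1.11×10⁻¹³ V²
V_n = √(1.11×10⁻¹³) = 3.33×10⁻⁷ V = 333 nV

333 nV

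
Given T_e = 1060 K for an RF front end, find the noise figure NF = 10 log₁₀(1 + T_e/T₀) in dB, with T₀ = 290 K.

6.68 dB

F = 1 + T_e/T₀ = 1 + 1060/290 = 4.65517
NF = 10 log₁₀(4.65517) = 6.68 dB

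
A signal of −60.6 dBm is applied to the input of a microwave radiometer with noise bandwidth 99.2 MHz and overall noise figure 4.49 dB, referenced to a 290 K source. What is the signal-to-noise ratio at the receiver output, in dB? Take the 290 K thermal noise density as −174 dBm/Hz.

Noise floor: N = −174 + 10 log₁₀(B) + NF
10 log₁₀(9.92×10⁷) = 79.97 dB
N = −174 + 79.97 + 4.49 = −89.54 dBm
SNR = P_sig − N = −60.6 − (−89.54) = 28.94 dB → 28.9 dB

28.9 dB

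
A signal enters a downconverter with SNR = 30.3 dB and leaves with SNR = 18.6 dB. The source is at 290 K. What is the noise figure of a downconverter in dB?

11.7 dB

NF (dB) = SNR_in(dB) − SNR_out(dB) when the source is at T₀
NF = 30.3 − 18.6 = 11.7 dB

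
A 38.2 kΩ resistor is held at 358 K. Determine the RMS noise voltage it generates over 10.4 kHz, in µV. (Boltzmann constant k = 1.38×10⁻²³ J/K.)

V_n = √(4kTRB)
4kTRB = 4 × 1.38×10⁻²³ × 358 × 3.82×10⁴ × 1.04×10⁴ = 7.85×10⁻¹² V²
V_n = √(7.85×10⁻¹²) = 2.80×10⁻⁶ V = 2.80 µV

2.80 µV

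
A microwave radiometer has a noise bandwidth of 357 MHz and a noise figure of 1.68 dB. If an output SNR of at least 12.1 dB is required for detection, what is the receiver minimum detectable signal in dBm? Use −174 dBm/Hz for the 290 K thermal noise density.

Sensitivity = −174 + 10 log₁₀(B) + NF + SNR_min
= −174 + 85.53 + 1.68 + 12.1
= −74.69 dBm → −74.7 dBm

−74.7 dBm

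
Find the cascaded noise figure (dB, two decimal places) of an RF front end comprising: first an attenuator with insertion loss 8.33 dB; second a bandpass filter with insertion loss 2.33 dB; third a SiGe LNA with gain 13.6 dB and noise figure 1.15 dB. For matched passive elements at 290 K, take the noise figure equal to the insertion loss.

Convert to linear (a loss of L dB is a gain of −L dB): F_i = 10^(NF_i/10), G_i = 10^(G_i,dB/10)
  Stage 1: F_1 = 10^(8.33/10) = 6.808, G_1 = 10^(−8.33/10) = 0.1469
  Stage 2: F_2 = 10^(2.33/10) = 1.710, G_2 = 10^(−2.33/10) = 0.5848
  Stage 3: F_3 = 10^(1.15/10) = 1.303, G_3 = 10^(13.6/10) = 22.91
Friis cascade:
  F = 6.808 + (1.710 − 1)/0.1469 + (1.303 − 1)/0.08590 = 15.17
NF = 10 log₁₀(15.17) = 11.81 dB

11.81 dB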